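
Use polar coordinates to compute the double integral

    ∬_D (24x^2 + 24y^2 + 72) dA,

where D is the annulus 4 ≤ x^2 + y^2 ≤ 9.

The region D is 2 ≤ r ≤ 3, 0 ≤ θ ≤ 2π in polar coordinates, where x = r cos(θ), y = r sin(θ), and dA = r dr dθ.

Under the substitution, the integrand becomes 24r^2 + 72, so

    ∬_D (24x^2 + 24y^2 + 72) dA = ∫_{0}^{2π} ∫_{2}^{3} (24r^2 + 72) · r dr dθ.

Inner integral (in r): ∫_{2}^{3} (24r^2 + 72) · r dr = 570.

Outer integral (in θ): ∫_{0}^{2π} (570) dθ = 1140π.

Therefore ∬_D (24x^2 + 24y^2 + 72) dA = 1140π.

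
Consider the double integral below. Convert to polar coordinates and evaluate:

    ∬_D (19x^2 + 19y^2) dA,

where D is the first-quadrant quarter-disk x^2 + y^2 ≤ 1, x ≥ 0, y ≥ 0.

The region D is 0 ≤ r ≤ 1, 0 ≤ θ ≤ π/2 in polar coordinates, where x = r cos(θ), y = r sin(θ), and dA = r dr dθ.

Under the substitution, the integrand becomes 19r^2, so

    ∬_D (19x^2 + 19y^2) dA = ∫_{0}^{π/2} ∫_{0}^{1} (19r^2) · r dr dθ.

Inner integral (in r): ∫_{0}^{1} (19r^2) · r dr = 19/4.

Outer integral (in θ): ∫_{0}^{π/2} (19/4) dθ = 19π/8.

Therefore ∬_D (19x^2 + 19y^2) dA = 19π/8.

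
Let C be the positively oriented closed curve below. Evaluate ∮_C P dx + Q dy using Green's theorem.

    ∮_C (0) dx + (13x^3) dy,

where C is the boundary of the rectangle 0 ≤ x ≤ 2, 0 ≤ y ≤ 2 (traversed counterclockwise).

Green's theorem converts the closed line integral into a double integral over the enclosed region D:

    ∮_C P dx + Q dy = ∬_D (∂Q/∂x - ∂P/∂y) dA.

Here P = 0, Q = 13x^3, so

    ∂Q/∂x = 39x^2,    ∂P/∂y = 0,
    ∂Q/∂x - ∂P/∂y = 39x^2.

D is the region 0 ≤ x ≤ 2, 0 ≤ y ≤ 2. Evaluating the double integral:

    ∬_D (39x^2) dA = ∫_0^{2} ∫_0^{2} (39x^2) dy dx.

Inner (y from 0 to 2): 78x^2.
Outer (x from 0 to 2): 208.

Therefore ∮_C P dx + Q dy = 208.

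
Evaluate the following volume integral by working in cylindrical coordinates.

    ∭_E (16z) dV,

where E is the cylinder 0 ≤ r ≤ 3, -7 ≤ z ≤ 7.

In cylindrical coordinates, x = r cos(θ), y = r sin(θ), z = z, and dV = r dr dθ dz.

The integrand becomes 16z, so

    ∭_E (16z) dV = ∫_{0}^{2π} ∫_{0}^{3} ∫_{-7}^{7} (16z) · r dz dr dθ.

Inner (z): 0.
Middle (r from 0 to 3): 0.
Outer (θ): 0.

Therefore the triple integral equals 0.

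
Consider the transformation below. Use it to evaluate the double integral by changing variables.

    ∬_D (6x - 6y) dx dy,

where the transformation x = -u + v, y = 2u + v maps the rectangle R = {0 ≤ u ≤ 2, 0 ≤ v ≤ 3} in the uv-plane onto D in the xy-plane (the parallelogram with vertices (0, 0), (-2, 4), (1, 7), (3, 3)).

Compute the Jacobian determinant of (x, y) with respect to (u, v):

    ∂(x,y)/∂(u,v) = | -1  1 | = (-1)(1) - (1)(2) = -3.
                   | 2  1 |

Its absolute value is |J| = 3 (the area scaling factor).

Substituting x = -u + v, y = 2u + v into the integrand,

    6x - 6y → -18u,

so the integral becomes

    ∬_R (-18u) · |J| du dv = ∫_0^2 ∫_0^3 (-54u) dv du.

Inner (v): -162u.
Outer (u): -324.

Therefore ∬_D (6x - 6y) dx dy = -324.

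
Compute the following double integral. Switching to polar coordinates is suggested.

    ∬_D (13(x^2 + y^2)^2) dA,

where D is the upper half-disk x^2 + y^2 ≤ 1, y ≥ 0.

The region D is 0 ≤ r ≤ 1, 0 ≤ θ ≤ π in polar coordinates, where x = r cos(θ), y = r sin(θ), and dA = r dr dθ.

Under the substitution, the integrand becomes 13r^4, so

    ∬_D (13(x^2 + y^2)^2) dA = ∫_{0}^{π} ∫_{0}^{1} (13r^4) · r dr dθ.

Inner integral (in r): ∫_{0}^{1} (13r^4) · r dr = 13/6.

Outer integral (in θ): ∫_{0}^{π} (13/6) dθ = 13π/6.

Therefore ∬_D (13(x^2 + y^2)^2) dA = 13π/6.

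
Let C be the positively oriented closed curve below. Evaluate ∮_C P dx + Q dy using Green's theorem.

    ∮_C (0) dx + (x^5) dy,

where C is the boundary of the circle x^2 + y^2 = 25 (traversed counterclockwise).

Green's theorem converts the closed line integral into a double integral over the enclosed region D:

    ∮_C P dx + Q dy = ∬_D (∂Q/∂x - ∂P/∂y) dA.

Here P = 0, Q = x^5, so

    ∂Q/∂x = 5x^4,    ∂P/∂y = 0,
    ∂Q/∂x - ∂P/∂y = 5x^4.

D is the region x^2 + y^2 ≤ 25. Evaluating the double integral:

In polar coordinates (x = r cos θ, y = r sin θ, dA = r dr dθ) the integrand becomes 5r^4cos(θ)^4, so

    ∬_D (5x^4) dA = ∫_0^{2π} ∫_0^{5} (5r^4cos(θ)^4) · r dr dθ.

Inner (r from 0 to 5): 78125cos(θ)^4/6.
Outer (θ from 0 to 2π): 78125π/8.

Therefore ∮_C P dx + Q dy = 78125π/8.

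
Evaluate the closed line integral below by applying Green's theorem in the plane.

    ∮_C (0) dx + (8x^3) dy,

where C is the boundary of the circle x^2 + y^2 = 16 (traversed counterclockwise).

Green's theorem converts the closed line integral into a double integral over the enclosed region D:

    ∮_C P dx + Q dy = ∬_D (∂Q/∂x - ∂P/∂y) dA.

Here P = 0, Q = 8x^3, so

    ∂Q/∂x = 24x^2,    ∂P/∂y = 0,
    ∂Q/∂x - ∂P/∂y = 24x^2.

D is the region x^2 + y^2 ≤ 16. Evaluating the double integral:

In polar coordinates (x = r cos θ, y = r sin θ, dA = r dr dθ) the integrand becomes 24r^2cos(θ)^2, so

    ∬_D (24x^2) dA = ∫_0^{2π} ∫_0^{4} (24r^2cos(θ)^2) · r dr dθ.

Inner (r from 0 to 4): 1536cos(θ)^2.
Outer (θ from 0 to 2π): 1536π.

Therefore ∮_C P dx + Q dy = 1536π.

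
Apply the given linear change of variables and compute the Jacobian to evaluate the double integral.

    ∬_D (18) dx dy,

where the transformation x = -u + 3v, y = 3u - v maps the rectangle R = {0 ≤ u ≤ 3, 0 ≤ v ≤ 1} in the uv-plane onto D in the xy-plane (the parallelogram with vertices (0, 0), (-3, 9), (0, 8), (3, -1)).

Compute the Jacobian determinant of (x, y) with respect to (u, v):

    ∂(x,y)/∂(u,v) = | -1  3 | = (-1)(-1) - (3)(3) = -8.
                   | 3  -1 |

Its absolute value is |J| = 8 (the area scaling factor).

Substituting x = -u + 3v, y = 3u - v into the integrand,

    18 → 18,

so the integral becomes

    ∬_R (18) · |J| du dv = ∫_0^3 ∫_0^1 (144) dv du.

Inner (v): 144.
Outer (u): 432.

Therefore ∬_D (18) dx dy = 432.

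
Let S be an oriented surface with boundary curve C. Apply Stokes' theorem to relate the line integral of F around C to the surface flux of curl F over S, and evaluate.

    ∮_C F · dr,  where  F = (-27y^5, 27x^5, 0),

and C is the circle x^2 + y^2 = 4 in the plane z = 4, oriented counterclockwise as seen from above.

Let S be the flat disk x^2 + y^2 ≤ 4 in the plane z = 4, with upward unit normal n̂ = ẑ. By Stokes' theorem,

    ∮_C F · dr = ∬_S (∇ × F) · n̂ dS = ∬_D (curl F)_z dA,

where D is the disk x^2 + y^2 ≤ 4.

Compute the curl of F = (-27y^5, 27x^5, 0):
    (∇ × F)_x = ∂F_z/∂y - ∂F_y/∂z = 0,
    (∇ × F)_y = ∂F_x/∂z - ∂F_z/∂x = 0,
    (∇ × F)_z = ∂F_y/∂x - ∂F_x/∂y = 135x^4 + 135y^4.

On z = 4, (curl F)_z = 135x^4 + 135y^4.

Convert to polar (x = r cos θ, y = r sin θ, dA = r dr dθ); the integrand becomes 135r^4(sin(θ)^4 + cos(θ)^4), so

    ∬_D (curl F)_z dA = ∫_0^{2π} ∫_0^{2} (135r^4(sin(θ)^4 + cos(θ)^4)) · r dr dθ.

Inner (r from 0 to 2): 1440sin(θ)^4 + 1440cos(θ)^4.
Outer (θ from 0 to 2π): 2160π.

Therefore ∮_C F · dr = 2160π.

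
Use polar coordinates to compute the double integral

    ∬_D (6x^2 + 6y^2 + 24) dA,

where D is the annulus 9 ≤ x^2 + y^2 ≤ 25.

The region D is 3 ≤ r ≤ 5, 0 ≤ θ ≤ 2π in polar coordinates, where x = r cos(θ), y = r sin(θ), and dA = r dr dθ.

Under the substitution, the integrand becomes 6r^2 + 24, so

    ∬_D (6x^2 + 6y^2 + 24) dA = ∫_{0}^{2π} ∫_{3}^{5} (6r^2 + 24) · r dr dθ.

Inner integral (in r): ∫_{3}^{5} (6r^2 + 24) · r dr = 1008.

Outer integral (in θ): ∫_{0}^{2π} (1008) dθ = 2016π.

Therefore ∬_D (6x^2 + 6y^2 + 24) dA = 2016π.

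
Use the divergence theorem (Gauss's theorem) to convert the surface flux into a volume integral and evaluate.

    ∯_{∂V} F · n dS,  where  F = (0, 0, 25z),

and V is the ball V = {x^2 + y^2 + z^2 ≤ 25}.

By the divergence theorem,

    ∯_{∂V} F · n dS = ∭_V (∇ · F) dV.

Compute the divergence:
    ∇ · F = ∂F_x/∂x + ∂F_y/∂y + ∂F_z/∂z = 0 + 0 + 25 = 25.

In spherical coordinates, x = ρ sin(φ) cos(θ), y = ρ sin(φ) sin(θ), z = ρ cos(φ), dV = ρ^2 sin(φ) dρ dφ dθ, with 0 ≤ ρ ≤ 5, 0 ≤ φ ≤ π, 0 ≤ θ ≤ 2π.

The integrand, after substitution and multiplying by the volume element, becomes (25) · ρ^2 sin(φ), so

    ∭_V (∇·F) dV = ∫_0^{2π} ∫_0^{π} ∫_0^{5} (25) · ρ^2 sin(φ) dρ dφ dθ.

Inner (ρ from 0 to 5): 3125sin(φ)/3.
Middle (φ from 0 to π): 6250/3.
Outer (θ from 0 to 2π): 12500π/3.

Therefore ∯_{∂V} F · n dS = 12500π/3.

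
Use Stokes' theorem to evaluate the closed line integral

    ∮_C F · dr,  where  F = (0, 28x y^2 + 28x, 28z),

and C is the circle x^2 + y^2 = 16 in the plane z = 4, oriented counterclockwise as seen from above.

Let S be the flat disk x^2 + y^2 ≤ 16 in the plane z = 4, with upward unit normal n̂ = ẑ. By Stokes' theorem,

    ∮_C F · dr = ∬_S (∇ × F) · n̂ dS = ∬_D (curl F)_z dA,

where D is the disk x^2 + y^2 ≤ 16.

Compute the curl of F = (0, 28x y^2 + 28x, 28z):
    (∇ × F)_x = ∂F_z/∂y - ∂F_y/∂z = 0,
    (∇ × F)_y = ∂F_x/∂z - ∂F_z/∂x = 0,
    (∇ × F)_z = ∂F_y/∂x - ∂F_x/∂y = 28y^2 + 28.

On z = 4, (curl F)_z = 28y^2 + 28.

Convert to polar (x = r cos θ, y = r sin θ, dA = r dr dθ); the integrand becomes 28r^2sin(θ)^2 + 28, so

    ∬_D (curl F)_z dA = ∫_0^{2π} ∫_0^{4} (28r^2sin(θ)^2 + 28) · r dr dθ.

Inner (r from 0 to 4): 1792sin(θ)^2 + 224.
Outer (θ from 0 to 2π): 2240π.

Therefore ∮_C F · dr = 2240π.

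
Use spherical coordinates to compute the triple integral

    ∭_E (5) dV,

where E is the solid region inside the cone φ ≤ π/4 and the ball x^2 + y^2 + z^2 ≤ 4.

In spherical coordinates, x = ρ sin(φ) cos(θ), y = ρ sin(φ) sin(θ), z = ρ cos(φ), and dV = ρ^2 sin(φ) dρ dφ dθ.

The integrand becomes 5, so

    ∭_E (5) dV = ∫_{0}^{2π} ∫_{0}^{π/4} ∫_{0}^{2} (5) · ρ^2 sin(φ) dρ dφ dθ.

Inner (ρ): 40sin(φ)/3.
Middle (φ): 40/3 - 20sqrt(2)/3.
Outer (θ): 40π (2 - sqrt(2))/3.

Therefore the triple integral equals 40π (2 - sqrt(2))/3.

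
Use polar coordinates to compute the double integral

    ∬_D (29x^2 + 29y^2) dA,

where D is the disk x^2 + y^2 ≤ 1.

The region D is 0 ≤ r ≤ 1, 0 ≤ θ ≤ 2π in polar coordinates, where x = r cos(θ), y = r sin(θ), and dA = r dr dθ.

Under the substitution, the integrand becomes 29r^2, so

    ∬_D (29x^2 + 29y^2) dA = ∫_{0}^{2π} ∫_{0}^{1} (29r^2) · r dr dθ.

Inner integral (in r): ∫_{0}^{1} (29r^2) · r dr = 29/4.

Outer integral (in θ): ∫_{0}^{2π} (29/4) dθ = 29π/2.

Therefore ∬_D (29x^2 + 29y^2) dA = 29π/2.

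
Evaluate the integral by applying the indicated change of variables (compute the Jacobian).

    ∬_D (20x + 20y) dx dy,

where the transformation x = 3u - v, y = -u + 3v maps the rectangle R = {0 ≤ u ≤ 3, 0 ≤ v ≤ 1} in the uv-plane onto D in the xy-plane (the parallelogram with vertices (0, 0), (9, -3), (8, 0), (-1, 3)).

Compute the Jacobian determinant of (x, y) with respect to (u, v):

    ∂(x,y)/∂(u,v) = | 3  -1 | = (3)(3) - (-1)(-1) = 8.
                   | -1  3 |

Its absolute value is |J| = 8 (the area scaling factor).

Substituting x = 3u - v, y = -u + 3v into the integrand,

    20x + 20y → 40u + 40v,

so the integral becomes

    ∬_R (40u + 40v) · |J| du dv = ∫_0^3 ∫_0^1 (320u + 320v) dv du.

Inner (v): 320u + 160.
Outer (u): 1920.

Therefore ∬_D (20x + 20y) dx dy = 1920.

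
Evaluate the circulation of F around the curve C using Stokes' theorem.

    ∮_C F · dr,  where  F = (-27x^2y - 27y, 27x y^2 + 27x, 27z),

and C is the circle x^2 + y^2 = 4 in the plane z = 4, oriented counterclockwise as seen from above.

Let S be the flat disk x^2 + y^2 ≤ 4 in the plane z = 4, with upward unit normal n̂ = ẑ. By Stokes' theorem,

    ∮_C F · dr = ∬_S (∇ × F) · n̂ dS = ∬_D (curl F)_z dA,

where D is the disk x^2 + y^2 ≤ 4.

Compute the curl of F = (-27x^2y - 27y, 27x y^2 + 27x, 27z):
    (∇ × F)_x = ∂F_z/∂y - ∂F_y/∂z = 0,
    (∇ × F)_y = ∂F_x/∂z - ∂F_z/∂x = 0,
    (∇ × F)_z = ∂F_y/∂x - ∂F_x/∂y = 27x^2 + 27y^2 + 54.

On z = 4, (curl F)_z = 27x^2 + 27y^2 + 54.

Convert to polar (x = r cos θ, y = r sin θ, dA = r dr dθ); the integrand becomes 27r^2 + 54, so

    ∬_D (curl F)_z dA = ∫_0^{2π} ∫_0^{2} (27r^2 + 54) · r dr dθ.

Inner (r from 0 to 2): 216.
Outer (θ from 0 to 2π): 432π.

Therefore ∮_C F · dr = 432π.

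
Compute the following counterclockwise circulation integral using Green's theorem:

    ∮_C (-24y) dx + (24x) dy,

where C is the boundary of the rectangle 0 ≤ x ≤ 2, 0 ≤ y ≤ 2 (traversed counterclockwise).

Green's theorem converts the closed line integral into a double integral over the enclosed region D:

    ∮_C P dx + Q dy = ∬_D (∂Q/∂x - ∂P/∂y) dA.

Here P = -24y, Q = 24x, so

    ∂Q/∂x = 24,    ∂P/∂y = -24,
    ∂Q/∂x - ∂P/∂y = 48.

D is the region 0 ≤ x ≤ 2, 0 ≤ y ≤ 2. Evaluating the double integral:

    ∬_D (48) dA = ∫_0^{2} ∫_0^{2} (48) dy dx.

Inner (y from 0 to 2): 96.
Outer (x from 0 to 2): 192.

Therefore ∮_C P dx + Q dy = 192.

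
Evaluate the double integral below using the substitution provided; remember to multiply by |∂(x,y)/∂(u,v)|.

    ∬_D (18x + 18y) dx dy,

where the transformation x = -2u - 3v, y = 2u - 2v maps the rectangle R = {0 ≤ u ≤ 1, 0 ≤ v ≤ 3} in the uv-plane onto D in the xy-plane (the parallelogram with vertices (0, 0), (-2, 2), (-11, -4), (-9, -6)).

Compute the Jacobian determinant of (x, y) with respect to (u, v):

    ∂(x,y)/∂(u,v) = | -2  -3 | = (-2)(-2) - (-3)(2) = 10.
                   | 2  -2 |

Its absolute value is |J| = 10 (the area scaling factor).

Substituting x = -2u - 3v, y = 2u - 2v into the integrand,

    18x + 18y → -90v,

so the integral becomes

    ∬_R (-90v) · |J| du dv = ∫_0^1 ∫_0^3 (-900v) dv du.

Inner (v): -4050.
Outer (u): -4050.

Therefore ∬_D (18x + 18y) dx dy = -4050.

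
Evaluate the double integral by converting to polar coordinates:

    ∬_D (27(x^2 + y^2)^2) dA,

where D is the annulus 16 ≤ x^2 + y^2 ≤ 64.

The region D is 4 ≤ r ≤ 8, 0 ≤ θ ≤ 2π in polar coordinates, where x = r cos(θ), y = r sin(θ), and dA = r dr dθ.

Under the substitution, the integrand becomes 27r^4, so

    ∬_D (27(x^2 + y^2)^2) dA = ∫_{0}^{2π} ∫_{4}^{8} (27r^4) · r dr dθ.

Inner integral (in r): ∫_{4}^{8} (27r^4) · r dr = 1161216.

Outer integral (in θ): ∫_{0}^{2π} (1161216) dθ = 2322432π.

Therefore ∬_D (27(x^2 + y^2)^2) dA = 2322432π.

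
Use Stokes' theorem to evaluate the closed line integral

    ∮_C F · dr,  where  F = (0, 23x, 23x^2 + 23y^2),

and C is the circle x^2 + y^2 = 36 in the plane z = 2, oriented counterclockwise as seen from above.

Let S be the flat disk x^2 + y^2 ≤ 36 in the plane z = 2, with upward unit normal n̂ = ẑ. By Stokes' theorem,

    ∮_C F · dr = ∬_S (∇ × F) · n̂ dS = ∬_D (curl F)_z dA,

where D is the disk x^2 + y^2 ≤ 36.

Compute the curl of F = (0, 23x, 23x^2 + 23y^2):
    (∇ × F)_x = ∂F_z/∂y - ∂F_y/∂z = 46y,
    (∇ × F)_y = ∂F_x/∂z - ∂F_z/∂x = -46x,
    (∇ × F)_z = ∂F_y/∂x - ∂F_x/∂y = 23.

On z = 2, (curl F)_z = 23.

Convert to polar (x = r cos θ, y = r sin θ, dA = r dr dθ); the integrand becomes 23, so

    ∬_D (curl F)_z dA = ∫_0^{2π} ∫_0^{6} (23) · r dr dθ.

Inner (r from 0 to 6): 414.
Outer (θ from 0 to 2π): 828π.

Therefore ∮_C F · dr = 828π.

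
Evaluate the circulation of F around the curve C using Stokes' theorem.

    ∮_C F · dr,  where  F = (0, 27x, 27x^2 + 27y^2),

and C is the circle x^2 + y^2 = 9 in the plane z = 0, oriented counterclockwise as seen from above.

Let S be the flat disk x^2 + y^2 ≤ 9 in the plane z = 0, with upward unit normal n̂ = ẑ. By Stokes' theorem,

    ∮_C F · dr = ∬_S (∇ × F) · n̂ dS = ∬_D (curl F)_z dA,

where D is the disk x^2 + y^2 ≤ 9.

Compute the curl of F = (0, 27x, 27x^2 + 27y^2):
    (∇ × F)_x = ∂F_z/∂y - ∂F_y/∂z = 54y,
    (∇ × F)_y = ∂F_x/∂z - ∂F_z/∂x = -54x,
    (∇ × F)_z = ∂F_y/∂x - ∂F_x/∂y = 27.

On z = 0, (curl F)_z = 27.

Convert to polar (x = r cos θ, y = r sin θ, dA = r dr dθ); the integrand becomes 27, so

    ∬_D (curl F)_z dA = ∫_0^{2π} ∫_0^{3} (27) · r dr dθ.

Inner (r from 0 to 3): 243/2.
Outer (θ from 0 to 2π): 243π.

Therefore ∮_C F · dr = 243π.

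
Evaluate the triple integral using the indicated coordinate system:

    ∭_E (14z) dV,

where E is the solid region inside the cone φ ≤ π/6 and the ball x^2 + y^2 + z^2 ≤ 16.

In spherical coordinates, x = ρ sin(φ) cos(θ), y = ρ sin(φ) sin(θ), z = ρ cos(φ), and dV = ρ^2 sin(φ) dρ dφ dθ.

The integrand becomes 14ρ cos(φ), so

    ∭_E (14z) dV = ∫_{0}^{2π} ∫_{0}^{π/6} ∫_{0}^{4} (14ρ cos(φ)) · ρ^2 sin(φ) dρ dφ dθ.

Inner (ρ): 448sin(2φ).
Middle (φ): 112.
Outer (θ): 224π.

Therefore the triple integral equals 224π.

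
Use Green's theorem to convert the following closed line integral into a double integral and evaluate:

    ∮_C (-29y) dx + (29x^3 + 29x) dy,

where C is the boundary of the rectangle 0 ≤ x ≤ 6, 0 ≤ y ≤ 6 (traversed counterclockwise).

Green's theorem converts the closed line integral into a double integral over the enclosed region D:

    ∮_C P dx + Q dy = ∬_D (∂Q/∂x - ∂P/∂y) dA.

Here P = -29y, Q = 29x^3 + 29x, so

    ∂Q/∂x = 87x^2 + 29,    ∂P/∂y = -29,
    ∂Q/∂x - ∂P/∂y = 87x^2 + 58.

D is the region 0 ≤ x ≤ 6, 0 ≤ y ≤ 6. Evaluating the double integral:

    ∬_D (87x^2 + 58) dA = ∫_0^{6} ∫_0^{6} (87x^2 + 58) dy dx.

Inner (y from 0 to 6): 522x^2 + 348.
Outer (x from 0 to 6): 39672.

Therefore ∮_C P dx + Q dy = 39672.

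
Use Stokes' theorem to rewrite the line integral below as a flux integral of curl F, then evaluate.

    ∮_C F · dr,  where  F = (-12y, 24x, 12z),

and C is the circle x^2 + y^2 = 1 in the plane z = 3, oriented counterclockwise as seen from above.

Let S be the flat disk x^2 + y^2 ≤ 1 in the plane z = 3, with upward unit normal n̂ = ẑ. By Stokes' theorem,

    ∮_C F · dr = ∬_S (∇ × F) · n̂ dS = ∬_D (curl F)_z dA,

where D is the disk x^2 + y^2 ≤ 1.

Compute the curl of F = (-12y, 24x, 12z):
    (∇ × F)_x = ∂F_z/∂y - ∂F_y/∂z = 0,
    (∇ × F)_y = ∂F_x/∂z - ∂F_z/∂x = 0,
    (∇ × F)_z = ∂F_y/∂x - ∂F_x/∂y = 36.

On z = 3, (curl F)_z = 36.

Convert to polar (x = r cos θ, y = r sin θ, dA = r dr dθ); the integrand becomes 36, so

    ∬_D (curl F)_z dA = ∫_0^{2π} ∫_0^{1} (36) · r dr dθ.

Inner (r from 0 to 1): 18.
Outer (θ from 0 to 2π): 36π.

Therefore ∮_C F · dr = 36π.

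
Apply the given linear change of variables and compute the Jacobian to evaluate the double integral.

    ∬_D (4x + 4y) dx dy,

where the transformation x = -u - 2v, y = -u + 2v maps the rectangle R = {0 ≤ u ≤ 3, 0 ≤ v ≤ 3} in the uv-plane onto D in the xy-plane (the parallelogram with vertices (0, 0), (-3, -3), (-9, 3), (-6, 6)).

Compute the Jacobian determinant of (x, y) with respect to (u, v):

    ∂(x,y)/∂(u,v) = | -1  -2 | = (-1)(2) - (-2)(-1) = -4.
                   | -1  2 |

Its absolute value is |J| = 4 (the area scaling factor).

Substituting x = -u - 2v, y = -u + 2v into the integrand,

    4x + 4y → -8u,

so the integral becomes

    ∬_R (-8u) · |J| du dv = ∫_0^3 ∫_0^3 (-32u) dv du.

Inner (v): -96u.
Outer (u): -432.

Therefore ∬_D (4x + 4y) dx dy = -432.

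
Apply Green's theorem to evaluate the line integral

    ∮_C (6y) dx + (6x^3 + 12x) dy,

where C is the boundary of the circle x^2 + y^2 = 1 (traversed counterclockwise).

Green's theorem converts the closed line integral into a double integral over the enclosed region D:

    ∮_C P dx + Q dy = ∬_D (∂Q/∂x - ∂P/∂y) dA.

Here P = 6y, Q = 6x^3 + 12x, so

    ∂Q/∂x = 18x^2 + 12,    ∂P/∂y = 6,
    ∂Q/∂x - ∂P/∂y = 18x^2 + 6.

D is the region x^2 + y^2 ≤ 1. Evaluating the double integral:

In polar coordinates (x = r cos θ, y = r sin θ, dA = r dr dθ) the integrand becomes 18r^2cos(θ)^2 + 6, so

    ∬_D (18x^2 + 6) dA = ∫_0^{2π} ∫_0^{1} (18r^2cos(θ)^2 + 6) · r dr dθ.

Inner (r from 0 to 1): 9cos(θ)^2/2 + 3.
Outer (θ from 0 to 2π): 21π/2.

Therefore ∮_C P dx + Q dy = 21π/2.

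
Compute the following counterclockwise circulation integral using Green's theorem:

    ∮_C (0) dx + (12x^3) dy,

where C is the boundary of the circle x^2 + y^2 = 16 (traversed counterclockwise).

Green's theorem converts the closed line integral into a double integral over the enclosed region D:

    ∮_C P dx + Q dy = ∬_D (∂Q/∂x - ∂P/∂y) dA.

Here P = 0, Q = 12x^3, so

    ∂Q/∂x = 36x^2,    ∂P/∂y = 0,
    ∂Q/∂x - ∂P/∂y = 36x^2.

D is the region x^2 + y^2 ≤ 16. Evaluating the double integral:

In polar coordinates (x = r cos θ, y = r sin θ, dA = r dr dθ) the integrand becomes 36r^2cos(θ)^2, so

    ∬_D (36x^2) dA = ∫_0^{2π} ∫_0^{4} (36r^2cos(θ)^2) · r dr dθ.

Inner (r from 0 to 4): 2304cos(θ)^2.
Outer (θ from 0 to 2π): 2304π.

Therefore ∮_C P dx + Q dy = 2304π.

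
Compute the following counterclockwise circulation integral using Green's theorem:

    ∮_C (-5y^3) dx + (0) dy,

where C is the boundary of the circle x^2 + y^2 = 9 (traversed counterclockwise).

Green's theorem converts the closed line integral into a double integral over the enclosed region D:

    ∮_C P dx + Q dy = ∬_D (∂Q/∂x - ∂P/∂y) dA.

Here P = -5y^3, Q = 0, so

    ∂Q/∂x = 0,    ∂P/∂y = -15y^2,
    ∂Q/∂x - ∂P/∂y = 15y^2.

D is the region x^2 + y^2 ≤ 9. Evaluating the double integral:

In polar coordinates (x = r cos θ, y = r sin θ, dA = r dr dθ) the integrand becomes 15r^2sin(θ)^2, so

    ∬_D (15y^2) dA = ∫_0^{2π} ∫_0^{3} (15r^2sin(θ)^2) · r dr dθ.

Inner (r from 0 to 3): 1215sin(θ)^2/4.
Outer (θ from 0 to 2π): 1215π/4.

Therefore ∮_C P dx + Q dy = 1215π/4.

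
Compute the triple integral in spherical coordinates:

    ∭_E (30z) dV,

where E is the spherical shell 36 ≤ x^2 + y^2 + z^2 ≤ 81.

In spherical coordinates, x = ρ sin(φ) cos(θ), y = ρ sin(φ) sin(θ), z = ρ cos(φ), and dV = ρ^2 sin(φ) dρ dφ dθ.

The integrand becomes 30ρ cos(φ), so

    ∭_E (30z) dV = ∫_{0}^{2π} ∫_{0}^{π} ∫_{6}^{9} (30ρ cos(φ)) · ρ^2 sin(φ) dρ dφ dθ.

Inner (ρ): 78975sin(2φ)/4.
Middle (φ): 0.
Outer (θ): 0.

Therefore the triple integral equals 0.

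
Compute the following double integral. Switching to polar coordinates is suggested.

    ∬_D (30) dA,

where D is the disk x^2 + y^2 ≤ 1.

The region D is 0 ≤ r ≤ 1, 0 ≤ θ ≤ 2π in polar coordinates, where x = r cos(θ), y = r sin(θ), and dA = r dr dθ.

Under the substitution, the integrand becomes 30, so

    ∬_D (30) dA = ∫_{0}^{2π} ∫_{0}^{1} (30) · r dr dθ.

Inner integral (in r): ∫_{0}^{1} (30) · r dr = 15.

Outer integral (in θ): ∫_{0}^{2π} (15) dθ = 30π.

Therefore ∬_D (30) dA = 30π.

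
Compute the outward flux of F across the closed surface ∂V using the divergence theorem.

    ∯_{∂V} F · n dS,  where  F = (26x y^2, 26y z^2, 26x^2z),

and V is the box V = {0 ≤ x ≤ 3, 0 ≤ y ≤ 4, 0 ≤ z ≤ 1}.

By the divergence theorem,

    ∯_{∂V} F · n dS = ∭_V (∇ · F) dV.

Compute the divergence:
    ∇ · F = ∂F_x/∂x + ∂F_y/∂y + ∂F_z/∂z = 26y^2 + 26z^2 + 26x^2 = 26x^2 + 26y^2 + 26z^2.

V is a rectangular box, so dV = dx dy dz with 0 ≤ x ≤ 3, 0 ≤ y ≤ 4, 0 ≤ z ≤ 1.

Integrate (26x^2 + 26y^2 + 26z^2) over V as an iterated integral:

    ∭_V (∇·F) dV = ∫_0^{3} ∫_0^{4} ∫_0^{1} (26x^2 + 26y^2 + 26z^2) dz dy dx.

Inner (z from 0 to 1): 26x^2 + 26y^2 + 26/3.
Middle (y from 0 to 4): 104x^2 + 1768/3.
Outer (x from 0 to 3): 2704.

Therefore ∯_{∂V} F · n dS = 2704.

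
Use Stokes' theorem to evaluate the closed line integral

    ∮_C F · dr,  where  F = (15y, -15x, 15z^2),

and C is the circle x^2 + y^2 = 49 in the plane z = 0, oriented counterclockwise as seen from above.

Let S be the flat disk x^2 + y^2 ≤ 49 in the plane z = 0, with upward unit normal n̂ = ẑ. By Stokes' theorem,

    ∮_C F · dr = ∬_S (∇ × F) · n̂ dS = ∬_D (curl F)_z dA,

where D is the disk x^2 + y^2 ≤ 49.

Compute the curl of F = (15y, -15x, 15z^2):
    (∇ × F)_x = ∂F_z/∂y - ∂F_y/∂z = 0,
    (∇ × F)_y = ∂F_x/∂z - ∂F_z/∂x = 0,
    (∇ × F)_z = ∂F_y/∂x - ∂F_x/∂y = -30.

On z = 0, (curl F)_z = -30.

Convert to polar (x = r cos θ, y = r sin θ, dA = r dr dθ); the integrand becomes -30, so

    ∬_D (curl F)_z dA = ∫_0^{2π} ∫_0^{7} (-30) · r dr dθ.

Inner (r from 0 to 7): -735.
Outer (θ from 0 to 2π): -1470π.

Therefore ∮_C F · dr = -1470π.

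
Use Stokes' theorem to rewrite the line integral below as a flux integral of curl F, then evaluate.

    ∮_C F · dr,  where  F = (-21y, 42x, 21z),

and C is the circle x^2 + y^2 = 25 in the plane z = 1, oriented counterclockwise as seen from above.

Let S be the flat disk x^2 + y^2 ≤ 25 in the plane z = 1, with upward unit normal n̂ = ẑ. By Stokes' theorem,

    ∮_C F · dr = ∬_S (∇ × F) · n̂ dS = ∬_D (curl F)_z dA,

where D is the disk x^2 + y^2 ≤ 25.

Compute the curl of F = (-21y, 42x, 21z):
    (∇ × F)_x = ∂F_z/∂y - ∂F_y/∂z = 0,
    (∇ × F)_y = ∂F_x/∂z - ∂F_z/∂x = 0,
    (∇ × F)_z = ∂F_y/∂x - ∂F_x/∂y = 63.

On z = 1, (curl F)_z = 63.

Convert to polar (x = r cos θ, y = r sin θ, dA = r dr dθ); the integrand becomes 63, so

    ∬_D (curl F)_z dA = ∫_0^{2π} ∫_0^{5} (63) · r dr dθ.

Inner (r from 0 to 5): 1575/2.
Outer (θ from 0 to 2π): 1575π.

Therefore ∮_C F · dr = 1575π.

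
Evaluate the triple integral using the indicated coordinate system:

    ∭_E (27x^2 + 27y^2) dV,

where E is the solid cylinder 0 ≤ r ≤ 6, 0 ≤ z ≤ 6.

In cylindrical coordinates, x = r cos(θ), y = r sin(θ), z = z, and dV = r dr dθ dz.

The integrand becomes 27r^2, so

    ∭_E (27x^2 + 27y^2) dV = ∫_{0}^{2π} ∫_{0}^{6} ∫_{0}^{6} (27r^2) · r dz dr dθ.

Inner (z): 162r^3.
Middle (r from 0 to 6): 52488.
Outer (θ): 104976π.

Therefore the triple integral equals 104976π.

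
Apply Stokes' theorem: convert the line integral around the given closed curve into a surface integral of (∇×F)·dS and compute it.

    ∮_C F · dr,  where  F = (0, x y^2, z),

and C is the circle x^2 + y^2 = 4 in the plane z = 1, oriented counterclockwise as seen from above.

Let S be the flat disk x^2 + y^2 ≤ 4 in the plane z = 1, with upward unit normal n̂ = ẑ. By Stokes' theorem,

    ∮_C F · dr = ∬_S (∇ × F) · n̂ dS = ∬_D (curl F)_z dA,

where D is the disk x^2 + y^2 ≤ 4.

Compute the curl of F = (0, x y^2, z):
    (∇ × F)_x = ∂F_z/∂y - ∂F_y/∂z = 0,
    (∇ × F)_y = ∂F_x/∂z - ∂F_z/∂x = 0,
    (∇ × F)_z = ∂F_y/∂x - ∂F_x/∂y = y^2.

On z = 1, (curl F)_z = y^2.

Convert to polar (x = r cos θ, y = r sin θ, dA = r dr dθ); the integrand becomes r^2sin(θ)^2, so

    ∬_D (curl F)_z dA = ∫_0^{2π} ∫_0^{2} (r^2sin(θ)^2) · r dr dθ.

Inner (r from 0 to 2): 4sin(θ)^2.
Outer (θ from 0 to 2π): 4π.

Therefore ∮_C F · dr = 4π.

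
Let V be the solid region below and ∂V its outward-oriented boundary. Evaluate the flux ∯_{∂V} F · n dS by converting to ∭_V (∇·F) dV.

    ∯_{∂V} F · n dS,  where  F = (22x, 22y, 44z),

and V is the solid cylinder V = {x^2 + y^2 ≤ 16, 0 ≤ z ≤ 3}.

By the divergence theorem,

    ∯_{∂V} F · n dS = ∭_V (∇ · F) dV.

Compute the divergence:
    ∇ · F = ∂F_x/∂x + ∂F_y/∂y + ∂F_z/∂z = 22 + 22 + 44 = 88.

In cylindrical coordinates, x = r cos(θ), y = r sin(θ), z = z, dV = r dr dθ dz, with 0 ≤ r ≤ 4, 0 ≤ θ ≤ 2π, 0 ≤ z ≤ 3.

The integrand, after substitution and multiplying by the volume element, becomes (88) · r, so

    ∭_V (∇·F) dV = ∫_0^{2π} ∫_0^{4} ∫_0^{3} (88) · r dz dr dθ.

Inner (z from 0 to 3): 264r.
Middle (r from 0 to 4): 2112.
Outer (θ from 0 to 2π): 4224π.

Therefore ∯_{∂V} F · n dS = 4224π.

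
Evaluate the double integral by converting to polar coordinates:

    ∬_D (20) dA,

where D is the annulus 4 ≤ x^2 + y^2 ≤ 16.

The region D is 2 ≤ r ≤ 4, 0 ≤ θ ≤ 2π in polar coordinates, where x = r cos(θ), y = r sin(θ), and dA = r dr dθ.

Under the substitution, the integrand becomes 20, so

    ∬_D (20) dA = ∫_{0}^{2π} ∫_{2}^{4} (20) · r dr dθ.

Inner integral (in r): ∫_{2}^{4} (20) · r dr = 120.

Outer integral (in θ): ∫_{0}^{2π} (120) dθ = 240π.

Therefore ∬_D (20) dA = 240π.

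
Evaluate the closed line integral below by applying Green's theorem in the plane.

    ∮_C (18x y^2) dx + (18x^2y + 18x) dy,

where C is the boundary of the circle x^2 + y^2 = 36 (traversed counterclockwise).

Green's theorem converts the closed line integral into a double integral over the enclosed region D:

    ∮_C P dx + Q dy = ∬_D (∂Q/∂x - ∂P/∂y) dA.

Here P = 18x y^2, Q = 18x^2y + 18x, so

    ∂Q/∂x = 36x y + 18,    ∂P/∂y = 36x y,
    ∂Q/∂x - ∂P/∂y = 18.

D is the region x^2 + y^2 ≤ 36. Evaluating the double integral:

In polar coordinates (x = r cos θ, y = r sin θ, dA = r dr dθ) the integrand becomes 18, so

    ∬_D (18) dA = ∫_0^{2π} ∫_0^{6} (18) · r dr dθ.

Inner (r from 0 to 6): 324.
Outer (θ from 0 to 2π): 648π.

Therefore ∮_C P dx + Q dy = 648π.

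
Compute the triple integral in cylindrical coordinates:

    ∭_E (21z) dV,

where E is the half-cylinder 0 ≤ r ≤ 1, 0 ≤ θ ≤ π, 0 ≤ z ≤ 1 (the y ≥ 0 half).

In cylindrical coordinates, x = r cos(θ), y = r sin(θ), z = z, and dV = r dr dθ dz.

The integrand becomes 21z, so

    ∭_E (21z) dV = ∫_{0}^{π} ∫_{0}^{1} ∫_{0}^{1} (21z) · r dz dr dθ.

Inner (z): 21r/2.
Middle (r from 0 to 1): 21/4.
Outer (θ): 21π/4.

Therefore the triple integral equals 21π/4.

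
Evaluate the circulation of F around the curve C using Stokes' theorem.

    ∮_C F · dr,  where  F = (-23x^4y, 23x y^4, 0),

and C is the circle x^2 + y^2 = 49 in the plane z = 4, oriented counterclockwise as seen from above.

Let S be the flat disk x^2 + y^2 ≤ 49 in the plane z = 4, with upward unit normal n̂ = ẑ. By Stokes' theorem,

    ∮_C F · dr = ∬_S (∇ × F) · n̂ dS = ∬_D (curl F)_z dA,

where D is the disk x^2 + y^2 ≤ 49.

Compute the curl of F = (-23x^4y, 23x y^4, 0):
    (∇ × F)_x = ∂F_z/∂y - ∂F_y/∂z = 0,
    (∇ × F)_y = ∂F_x/∂z - ∂F_z/∂x = 0,
    (∇ × F)_z = ∂F_y/∂x - ∂F_x/∂y = 23x^4 + 23y^4.

On z = 4, (curl F)_z = 23x^4 + 23y^4.

Convert to polar (x = r cos θ, y = r sin θ, dA = r dr dθ); the integrand becomes 23r^4(sin(θ)^4 + cos(θ)^4), so

    ∬_D (curl F)_z dA = ∫_0^{2π} ∫_0^{7} (23r^4(sin(θ)^4 + cos(θ)^4)) · r dr dθ.

Inner (r from 0 to 7): 2705927sin(θ)^4/6 + 2705927cos(θ)^4/6.
Outer (θ from 0 to 2π): 2705927π/4.

Therefore ∮_C F · dr = 2705927π/4.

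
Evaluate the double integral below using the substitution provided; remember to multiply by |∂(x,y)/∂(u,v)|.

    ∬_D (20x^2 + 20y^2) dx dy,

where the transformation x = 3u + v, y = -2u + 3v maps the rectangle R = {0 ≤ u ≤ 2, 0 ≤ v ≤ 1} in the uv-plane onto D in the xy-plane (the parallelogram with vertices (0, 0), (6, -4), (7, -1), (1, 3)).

Compute the Jacobian determinant of (x, y) with respect to (u, v):

    ∂(x,y)/∂(u,v) = | 3  1 | = (3)(3) - (1)(-2) = 11.
                   | -2  3 |

Its absolute value is |J| = 11 (the area scaling factor).

Substituting x = 3u + v, y = -2u + 3v into the integrand,

    20x^2 + 20y^2 → 260u^2 - 120u v + 200v^2,

so the integral becomes

    ∬_R (260u^2 - 120u v + 200v^2) · |J| du dv = ∫_0^2 ∫_0^1 (2860u^2 - 1320u v + 2200v^2) dv du.

Inner (v): 2860u^2 - 660u + 2200/3.
Outer (u): 23320/3.

Therefore ∬_D (20x^2 + 20y^2) dx dy = 23320/3.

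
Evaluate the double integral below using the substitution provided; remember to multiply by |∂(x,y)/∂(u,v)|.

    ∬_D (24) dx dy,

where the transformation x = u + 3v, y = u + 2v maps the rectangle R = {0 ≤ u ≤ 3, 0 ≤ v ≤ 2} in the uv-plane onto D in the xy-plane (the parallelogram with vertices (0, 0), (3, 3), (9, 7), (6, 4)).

Compute the Jacobian determinant of (x, y) with respect to (u, v):

    ∂(x,y)/∂(u,v) = | 1  3 | = (1)(2) - (3)(1) = -1.
                   | 1  2 |

Its absolute value is |J| = 1 (the area scaling factor).

Substituting x = u + 3v, y = u + 2v into the integrand,

    24 → 24,

so the integral becomes

    ∬_R (24) · |J| du dv = ∫_0^3 ∫_0^2 (24) dv du.

Inner (v): 48.
Outer (u): 144.

Therefore ∬_D (24) dx dy = 144.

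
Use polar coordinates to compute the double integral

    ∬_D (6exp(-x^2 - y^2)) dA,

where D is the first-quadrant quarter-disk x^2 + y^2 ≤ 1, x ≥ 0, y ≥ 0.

The region D is 0 ≤ r ≤ 1, 0 ≤ θ ≤ π/2 in polar coordinates, where x = r cos(θ), y = r sin(θ), and dA = r dr dθ.

Under the substitution, the integrand becomes 6exp(-r^2), so

    ∬_D (6exp(-x^2 - y^2)) dA = ∫_{0}^{π/2} ∫_{0}^{1} (6exp(-r^2)) · r dr dθ.

Inner integral (in r): ∫_{0}^{1} (6exp(-r^2)) · r dr = 3 - 3exp(-1).

Outer integral (in θ): ∫_{0}^{π/2} (3 - 3exp(-1)) dθ = -3π (1 - e)exp(-1)/2.

Therefore ∬_D (6exp(-x^2 - y^2)) dA = -3π (1 - e)exp(-1)/2.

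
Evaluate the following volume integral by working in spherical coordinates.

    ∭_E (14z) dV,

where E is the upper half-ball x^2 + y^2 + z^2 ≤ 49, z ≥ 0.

In spherical coordinates, x = ρ sin(φ) cos(θ), y = ρ sin(φ) sin(θ), z = ρ cos(φ), and dV = ρ^2 sin(φ) dρ dφ dθ.

The integrand becomes 14ρ cos(φ), so

    ∭_E (14z) dV = ∫_{0}^{2π} ∫_{0}^{π/2} ∫_{0}^{7} (14ρ cos(φ)) · ρ^2 sin(φ) dρ dφ dθ.

Inner (ρ): 16807sin(2φ)/4.
Middle (φ): 16807/4.
Outer (θ): 16807π/2.

Therefore the triple integral equals 16807π/2.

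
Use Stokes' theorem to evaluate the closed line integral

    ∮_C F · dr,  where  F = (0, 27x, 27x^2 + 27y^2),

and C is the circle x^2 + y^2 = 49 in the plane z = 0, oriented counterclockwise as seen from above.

Let S be the flat disk x^2 + y^2 ≤ 49 in the plane z = 0, with upward unit normal n̂ = ẑ. By Stokes' theorem,

    ∮_C F · dr = ∬_S (∇ × F) · n̂ dS = ∬_D (curl F)_z dA,

where D is the disk x^2 + y^2 ≤ 49.

Compute the curl of F = (0, 27x, 27x^2 + 27y^2):
    (∇ × F)_x = ∂F_z/∂y - ∂F_y/∂z = 54y,
    (∇ × F)_y = ∂F_x/∂z - ∂F_z/∂x = -54x,
    (∇ × F)_z = ∂F_y/∂x - ∂F_x/∂y = 27.

On z = 0, (curl F)_z = 27.

Convert to polar (x = r cos θ, y = r sin θ, dA = r dr dθ); the integrand becomes 27, so

    ∬_D (curl F)_z dA = ∫_0^{2π} ∫_0^{7} (27) · r dr dθ.

Inner (r from 0 to 7): 1323/2.
Outer (θ from 0 to 2π): 1323π.

Therefore ∮_C F · dr = 1323π.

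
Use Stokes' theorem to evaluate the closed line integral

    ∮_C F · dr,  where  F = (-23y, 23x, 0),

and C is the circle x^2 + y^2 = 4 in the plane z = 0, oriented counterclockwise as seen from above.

Let S be the flat disk x^2 + y^2 ≤ 4 in the plane z = 0, with upward unit normal n̂ = ẑ. By Stokes' theorem,

    ∮_C F · dr = ∬_S (∇ × F) · n̂ dS = ∬_D (curl F)_z dA,

where D is the disk x^2 + y^2 ≤ 4.

Compute the curl of F = (-23y, 23x, 0):
    (∇ × F)_x = ∂F_z/∂y - ∂F_y/∂z = 0,
    (∇ × F)_y = ∂F_x/∂z - ∂F_z/∂x = 0,
    (∇ × F)_z = ∂F_y/∂x - ∂F_x/∂y = 46.

On z = 0, (curl F)_z = 46.

Convert to polar (x = r cos θ, y = r sin θ, dA = r dr dθ); the integrand becomes 46, so

    ∬_D (curl F)_z dA = ∫_0^{2π} ∫_0^{2} (46) · r dr dθ.

Inner (r from 0 to 2): 92.
Outer (θ from 0 to 2π): 184π.

Therefore ∮_C F · dr = 184π.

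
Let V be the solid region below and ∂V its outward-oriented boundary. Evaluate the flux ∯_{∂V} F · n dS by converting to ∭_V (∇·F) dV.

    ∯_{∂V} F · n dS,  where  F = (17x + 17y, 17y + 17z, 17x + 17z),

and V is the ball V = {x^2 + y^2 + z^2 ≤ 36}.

By the divergence theorem,

    ∯_{∂V} F · n dS = ∭_V (∇ · F) dV.

Compute the divergence:
    ∇ · F = ∂F_x/∂x + ∂F_y/∂y + ∂F_z/∂z = 17 + 17 + 17 = 51.

In spherical coordinates, x = ρ sin(φ) cos(θ), y = ρ sin(φ) sin(θ), z = ρ cos(φ), dV = ρ^2 sin(φ) dρ dφ dθ, with 0 ≤ ρ ≤ 6, 0 ≤ φ ≤ π, 0 ≤ θ ≤ 2π.

The integrand, after substitution and multiplying by the volume element, becomes (51) · ρ^2 sin(φ), so

    ∭_V (∇·F) dV = ∫_0^{2π} ∫_0^{π} ∫_0^{6} (51) · ρ^2 sin(φ) dρ dφ dθ.

Inner (ρ from 0 to 6): 3672sin(φ).
Middle (φ from 0 to π): 7344.
Outer (θ from 0 to 2π): 14688π.

Therefore ∯_{∂V} F · n dS = 14688π.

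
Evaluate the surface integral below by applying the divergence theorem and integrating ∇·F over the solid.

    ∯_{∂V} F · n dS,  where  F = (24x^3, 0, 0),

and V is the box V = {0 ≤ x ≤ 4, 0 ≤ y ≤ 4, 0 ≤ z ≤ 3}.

By the divergence theorem,

    ∯_{∂V} F · n dS = ∭_V (∇ · F) dV.

Compute the divergence:
    ∇ · F = ∂F_x/∂x + ∂F_y/∂y + ∂F_z/∂z = 72x^2 + 0 + 0 = 72x^2.

V is a rectangular box, so dV = dx dy dz with 0 ≤ x ≤ 4, 0 ≤ y ≤ 4, 0 ≤ z ≤ 3.

Integrate (72x^2) over V as an iterated integral:

    ∭_V (∇·F) dV = ∫_0^{4} ∫_0^{4} ∫_0^{3} (72x^2) dz dy dx.

Inner (z from 0 to 3): 216x^2.
Middle (y from 0 to 4): 864x^2.
Outer (x from 0 to 4): 18432.

Therefore ∯_{∂V} F · n dS = 18432.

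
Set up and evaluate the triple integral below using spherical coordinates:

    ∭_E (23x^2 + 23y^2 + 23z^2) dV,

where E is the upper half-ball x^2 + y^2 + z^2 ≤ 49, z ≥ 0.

In spherical coordinates, x = ρ sin(φ) cos(θ), y = ρ sin(φ) sin(θ), z = ρ cos(φ), and dV = ρ^2 sin(φ) dρ dφ dθ.

The integrand becomes 23ρ^2, so

    ∭_E (23x^2 + 23y^2 + 23z^2) dV = ∫_{0}^{2π} ∫_{0}^{π/2} ∫_{0}^{7} (23ρ^2) · ρ^2 sin(φ) dρ dφ dθ.

Inner (ρ): 386561sin(φ)/5.
Middle (φ): 386561/5.
Outer (θ): 773122π/5.

Therefore the triple integral equals 773122π/5.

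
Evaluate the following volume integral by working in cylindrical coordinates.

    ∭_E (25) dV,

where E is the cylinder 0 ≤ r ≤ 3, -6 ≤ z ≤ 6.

In cylindrical coordinates, x = r cos(θ), y = r sin(θ), z = z, and dV = r dr dθ dz.

The integrand becomes 25, so

    ∭_E (25) dV = ∫_{0}^{2π} ∫_{0}^{3} ∫_{-6}^{6} (25) · r dz dr dθ.

Inner (z): 300r.
Middle (r from 0 to 3): 1350.
Outer (θ): 2700π.

Therefore the triple integral equals 2700π.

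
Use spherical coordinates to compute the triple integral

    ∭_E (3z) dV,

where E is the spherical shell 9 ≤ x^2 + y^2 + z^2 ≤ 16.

In spherical coordinates, x = ρ sin(φ) cos(θ), y = ρ sin(φ) sin(θ), z = ρ cos(φ), and dV = ρ^2 sin(φ) dρ dφ dθ.

The integrand becomes 3ρ cos(φ), so

    ∭_E (3z) dV = ∫_{0}^{2π} ∫_{0}^{π} ∫_{3}^{4} (3ρ cos(φ)) · ρ^2 sin(φ) dρ dφ dθ.

Inner (ρ): 525sin(2φ)/8.
Middle (φ): 0.
Outer (θ): 0.

Therefore the triple integral equals 0.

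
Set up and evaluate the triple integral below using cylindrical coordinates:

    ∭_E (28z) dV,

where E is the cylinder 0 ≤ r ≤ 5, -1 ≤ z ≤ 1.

In cylindrical coordinates, x = r cos(θ), y = r sin(θ), z = z, and dV = r dr dθ dz.

The integrand becomes 28z, so

    ∭_E (28z) dV = ∫_{0}^{2π} ∫_{0}^{5} ∫_{-1}^{1} (28z) · r dz dr dθ.

Inner (z): 0.
Middle (r from 0 to 5): 0.
Outer (θ): 0.

Therefore the triple integral equals 0.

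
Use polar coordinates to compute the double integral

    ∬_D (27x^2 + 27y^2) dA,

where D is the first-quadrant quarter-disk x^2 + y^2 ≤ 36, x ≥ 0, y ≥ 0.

The region D is 0 ≤ r ≤ 6, 0 ≤ θ ≤ π/2 in polar coordinates, where x = r cos(θ), y = r sin(θ), and dA = r dr dθ.

Under the substitution, the integrand becomes 27r^2, so

    ∬_D (27x^2 + 27y^2) dA = ∫_{0}^{π/2} ∫_{0}^{6} (27r^2) · r dr dθ.

Inner integral (in r): ∫_{0}^{6} (27r^2) · r dr = 8748.

Outer integral (in θ): ∫_{0}^{π/2} (8748) dθ = 4374π.

Therefore ∬_D (27x^2 + 27y^2) dA = 4374π.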